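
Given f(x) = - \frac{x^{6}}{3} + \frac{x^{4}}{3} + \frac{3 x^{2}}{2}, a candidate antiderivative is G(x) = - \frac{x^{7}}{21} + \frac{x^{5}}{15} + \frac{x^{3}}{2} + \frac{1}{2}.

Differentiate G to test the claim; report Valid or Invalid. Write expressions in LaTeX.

d/dx[G] = - \frac{x^{6}}{3} + \frac{x^{4}}{3} + \frac{3 x^{2}}{2}
This equals f(x) exactly, so the claim holds.

Valid: G'(x) = f(x).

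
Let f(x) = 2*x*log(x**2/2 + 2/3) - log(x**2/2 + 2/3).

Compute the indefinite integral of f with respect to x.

The integrand splits into summands that can be handled one at a time.
Check: d/dx[(3*x**2*log(x**2/2 + 2/3) - 3*x**2 - 3*x*log(x**2/2 + 2/3) + 6*x + 4*log(x**2 + 4/3) - 4*sqrt(3)*atan(sqrt(3)*x/2))/3] = 2*x*log(3*x**2 + 4) - 2*x*log(6) - log(3*x**2 + 4) + log(6), which equals f(x).

F(x) = (3*x**2*log(x**2/2 + 2/3) - 3*x**2 - 3*x*log(x**2/2 + 2/3) + 6*x + 4*log(x**2 + 4/3) - 4*sqrt(3)*atan(sqrt(3)*x/2))/3 + C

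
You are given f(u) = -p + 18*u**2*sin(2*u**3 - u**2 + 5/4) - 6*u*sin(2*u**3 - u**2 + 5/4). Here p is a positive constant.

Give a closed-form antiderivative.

The integrand splits into summands that can be handled one at a time.
Check: d/du[-p*u - 3*cos(2*u**3 - u**2 + 5/4)] = -p + 18*u**2*sin(2*u**3 - u**2 + 5/4) - 6*u*sin(2*u**3 - u**2 + 5/4) = f(u).

An antiderivative is F(u) = -p*u - 3*cos(2*u**3 - u**2 + 5/4).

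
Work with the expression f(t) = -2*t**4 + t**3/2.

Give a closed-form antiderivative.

The integrand splits into summands that can be handled one at a time.
Check: d/dt[-2*t**5/5 + t**4/8] = -2*t**4 + t**3/2 = f(t).

An antiderivative is F(t) = -2*t**5/5 + t**4/8.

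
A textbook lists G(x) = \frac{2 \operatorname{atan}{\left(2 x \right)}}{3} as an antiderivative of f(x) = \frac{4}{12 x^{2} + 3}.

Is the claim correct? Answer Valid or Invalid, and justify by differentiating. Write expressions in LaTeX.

Valid - differentiating G returns exactly f.

d/dx[G] = \frac{4}{12 x^{2} + 3}
This equals f(x) exactly, so the claim holds.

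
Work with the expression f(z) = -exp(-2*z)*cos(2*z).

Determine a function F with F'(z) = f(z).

Since d/dz undoes antidifferentiation here, F'(z) = f(z) is required of F(z).
Check: d/dz[(-sin(2*z) + cos(2*z))*exp(-2*z)/4] = -exp(-2*z)*cos(2*z) = f(z).

An antiderivative is F(z) = (-sin(2*z) + cos(2*z))*exp(-2*z)/4.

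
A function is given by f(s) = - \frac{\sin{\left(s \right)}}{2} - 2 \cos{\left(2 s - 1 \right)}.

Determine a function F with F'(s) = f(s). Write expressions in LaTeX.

The integrand splits into summands that can be handled one at a time.
Check: d/ds[\frac{- 2 \sin{\left(2 s - 1 \right)} + \cos{\left(s \right)}}{2}] = - \frac{\sin{\left(s \right)}}{2} - 2 \cos{\left(2 s - 1 \right)} = f(s).

An antiderivative is F(s) = \frac{- 2 \sin{\left(2 s - 1 \right)} + \cos{\left(s \right)}}{2}.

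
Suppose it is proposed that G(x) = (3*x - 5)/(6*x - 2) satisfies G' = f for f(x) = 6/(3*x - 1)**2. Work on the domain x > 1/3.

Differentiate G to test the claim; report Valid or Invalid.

Valid: G'(x) = f(x).

d/dx[G] = 6/(9*x**2 - 6*x + 1)
This equals f(x) exactly, so the claim holds.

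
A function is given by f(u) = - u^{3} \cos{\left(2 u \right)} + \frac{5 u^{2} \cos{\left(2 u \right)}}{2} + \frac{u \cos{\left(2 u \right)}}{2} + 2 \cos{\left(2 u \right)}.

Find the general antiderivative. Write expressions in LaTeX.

F(u) = - \frac{u^{3} \sin{\left(2 u \right)}}{2} + \frac{5 u^{2} \sin{\left(2 u \right)}}{4} - \frac{3 u^{2} \cos{\left(2 u \right)}}{4} + u \sin{\left(2 u \right)} + \frac{5 u \cos{\left(2 u \right)}}{4} + \frac{3 \sin{\left(2 u \right)}}{8} + \frac{\cos{\left(2 u \right)}}{2} + C

The integrand splits into summands that can be handled one at a time.
Check: d/du[- \frac{u^{3} \sin{\left(2 u \right)}}{2} + \frac{5 u^{2} \sin{\left(2 u \right)}}{4} - \frac{3 u^{2} \cos{\left(2 u \right)}}{4} + u \sin{\left(2 u \right)} + \frac{5 u \cos{\left(2 u \right)}}{4} + \frac{3 \sin{\left(2 u \right)}}{8} + \frac{\cos{\left(2 u \right)}}{2}] = - u^{3} \cos{\left(2 u \right)} + \frac{5 u^{2} \cos{\left(2 u \right)}}{2} + \frac{u \cos{\left(2 u \right)}}{2} + 2 \cos{\left(2 u \right)} = f(u).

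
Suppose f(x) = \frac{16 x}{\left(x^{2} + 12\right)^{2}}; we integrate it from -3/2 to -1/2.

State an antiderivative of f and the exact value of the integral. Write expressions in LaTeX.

Antiderivative: F(x) = - \frac{4}{\frac{x^{2}}{2} + 6}; value = - \frac{256}{2793}

f matches the chain-rule pattern g'(h)*h' with inner function h(x) = \frac{x^{2}}{2} + 6; substituting u = h(x) collapses the integral.
F(x) = - \frac{4}{\frac{x^{2}}{2} + 6} is an antiderivative of f.
Check: d/dx[- \frac{4}{\frac{x^{2}}{2} + 6}] = \frac{16 x}{x^{4} + 24 x^{2} + 144}, which equals f(x).
F(-1/2) = - \frac{32}{49}; F(-3/2) = - \frac{32}{57}.
Integral = F(-1/2) - F(-3/2) = - \frac{256}{2793}.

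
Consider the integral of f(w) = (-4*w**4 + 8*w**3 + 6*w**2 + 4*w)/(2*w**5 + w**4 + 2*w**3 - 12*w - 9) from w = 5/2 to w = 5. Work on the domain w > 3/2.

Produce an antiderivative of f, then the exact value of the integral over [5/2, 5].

Antiderivative: F(w) = 2*log(w - 3/2)/5 - 23*log(w + 1)/20 - 5*log(w**2 + 3)/8 + 11*sqrt(3)*atan(sqrt(3)*w/3)/12 - 1/(2*w + 2); value = -5*log(28)/8 - 23*log(6)/20 - 11*sqrt(3)*atan(5*sqrt(3)/6)/12 + 5/84 + 5*log(37/4)/8 + 31*log(7/2)/20 + 11*sqrt(3)*atan(5*sqrt(3)/3)/12

Factor the denominator ((w + 1)**2*(2*w - 3)*(w**2 + 3)) and decompose: f = -(5*w - 11)/(4*(w**2 + 3)) + 4/(5*(2*w - 3)) - 23/(20*(w + 1)) + 1/(2*(w + 1)**2); each piece integrates to a log, atan, or power term.
F(w) = 2*log(w - 3/2)/5 - 23*log(w + 1)/20 - 5*log(w**2 + 3)/8 + 11*sqrt(3)*atan(sqrt(3)*w/3)/12 - 1/(2*w + 2) is an antiderivative of f.
Check: d/dw[2*log(w - 3/2)/5 - 23*log(w + 1)/20 - 5*log(w**2 + 3)/8 + 11*sqrt(3)*atan(sqrt(3)*w/3)/12 - 1/(2*w + 2)] = (-4*w**4 + 8*w**3 + 6*w**2 + 4*w)/(2*w**5 + w**4 + 2*w**3 - 12*w - 9) = f(w).
F(5) = -5*log(28)/8 - 23*log(6)/20 - 1/12 + 2*log(7/2)/5 + 11*sqrt(3)*atan(5*sqrt(3)/3)/12; F(5/2) = -23*log(7/2)/20 - 5*log(37/4)/8 - 1/7 + 11*sqrt(3)*atan(5*sqrt(3)/6)/12.
Integral = F(5) - F(5/2) = -5*log(28)/8 - 23*log(6)/20 - 11*sqrt(3)*atan(5*sqrt(3)/6)/12 + 5/84 + 5*log(37/4)/8 + 31*log(7/2)/20 + 11*sqrt(3)*atan(5*sqrt(3)/3)/12.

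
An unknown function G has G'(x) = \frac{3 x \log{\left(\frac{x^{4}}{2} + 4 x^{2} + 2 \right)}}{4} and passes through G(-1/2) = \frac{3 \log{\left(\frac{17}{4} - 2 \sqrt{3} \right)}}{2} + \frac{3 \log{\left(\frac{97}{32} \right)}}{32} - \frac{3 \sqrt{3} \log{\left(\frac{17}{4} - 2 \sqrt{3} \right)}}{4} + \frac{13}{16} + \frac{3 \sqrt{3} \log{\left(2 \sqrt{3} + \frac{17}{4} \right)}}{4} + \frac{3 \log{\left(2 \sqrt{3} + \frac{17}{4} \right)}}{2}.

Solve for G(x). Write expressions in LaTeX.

G(x) = \frac{3 x^{2} \log{\left(\frac{x^{4}}{2} + 4 x^{2} + 2 \right)} - 6 x^{2} - 6 \sqrt{3} \log{\left(x^{2} - 2 \sqrt{3} + 4 \right)} + 12 \log{\left(x^{2} - 2 \sqrt{3} + 4 \right)} + 6 \sqrt{3} \log{\left(x^{2} + 2 \sqrt{3} + 4 \right)} + 12 \log{\left(x^{2} + 2 \sqrt{3} + 4 \right)} + 8}{8}

For G(x) to be correct, d/dx[G] must agree with the stated G'(x) identically.
A general antiderivative is \frac{3 x^{2} \log{\left(\frac{x^{4}}{2} + 4 x^{2} + 2 \right)}}{8} - \frac{3 x^{2}}{4} - \left(- \frac{3}{2} + \frac{3 \sqrt{3}}{4}\right) \log{\left(x^{2} - 2 \sqrt{3} + 4 \right)} - \left(- \frac{3}{2} - \frac{3 \sqrt{3}}{4}\right) \log{\left(x^{2} + 2 \sqrt{3} + 4 \right)} + C.
The condition gives C = \frac{3 \log{\left(\frac{17}{4} - 2 \sqrt{3} \right)}}{2} + \frac{3 \log{\left(\frac{97}{32} \right)}}{32} - \frac{3 \sqrt{3} \log{\left(\frac{17}{4} - 2 \sqrt{3} \right)}}{4} + \frac{13}{16} + \frac{3 \sqrt{3} \log{\left(2 \sqrt{3} + \frac{17}{4} \right)}}{4} + \frac{3 \log{\left(2 \sqrt{3} + \frac{17}{4} \right)}}{2} - (\frac{3 \log{\left(\frac{17}{4} - 2 \sqrt{3} \right)}}{2} - \frac{3}{16} + \frac{3 \log{\left(\frac{97}{32} \right)}}{32} - \frac{3 \sqrt{3} \log{\left(\frac{17}{4} - 2 \sqrt{3} \right)}}{4} + \frac{3 \sqrt{3} \log{\left(2 \sqrt{3} + \frac{17}{4} \right)}}{4} + \frac{3 \log{\left(2 \sqrt{3} + \frac{17}{4} \right)}}{2}) = 1.
So G(x) = \frac{3 x^{2} \log{\left(\frac{x^{4}}{2} + 4 x^{2} + 2 \right)} - 6 x^{2} - 6 \sqrt{3} \log{\left(x^{2} - 2 \sqrt{3} + 4 \right)} + 12 \log{\left(x^{2} - 2 \sqrt{3} + 4 \right)} + 6 \sqrt{3} \log{\left(x^{2} + 2 \sqrt{3} + 4 \right)} + 12 \log{\left(x^{2} + 2 \sqrt{3} + 4 \right)} + 8}{8}.
Check: d/dx[\frac{3 x^{2} \log{\left(\frac{x^{4}}{2} + 4 x^{2} + 2 \right)} - 6 x^{2} - 6 \sqrt{3} \log{\left(x^{2} - 2 \sqrt{3} + 4 \right)} + 12 \log{\left(x^{2} - 2 \sqrt{3} + 4 \right)} + 6 \sqrt{3} \log{\left(x^{2} + 2 \sqrt{3} + 4 \right)} + 12 \log{\left(x^{2} + 2 \sqrt{3} + 4 \right)} + 8}{8}] = \frac{3 x \log{\left(\frac{x^{4}}{2} + 4 x^{2} + 2 \right)}}{4} = G'(x).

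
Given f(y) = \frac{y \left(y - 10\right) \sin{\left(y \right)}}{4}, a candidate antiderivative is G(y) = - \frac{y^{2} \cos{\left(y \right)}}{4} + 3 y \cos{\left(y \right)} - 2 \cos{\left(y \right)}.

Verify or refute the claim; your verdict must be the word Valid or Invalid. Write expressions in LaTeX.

d/dy[G] = \frac{y^{2} \sin{\left(y \right)}}{4} - 3 y \sin{\left(y \right)} - \frac{y \cos{\left(y \right)}}{2} + 2 \sin{\left(y \right)} + 3 \cos{\left(y \right)}
d/dy[G] - f(y) = - \frac{y \sin{\left(y \right)}}{2} - \frac{y \cos{\left(y \right)}}{2} + 2 \sin{\left(y \right)} + 3 \cos{\left(y \right)} != 0.

Invalid: d/dy[G] - f = - \frac{y \sin{\left(y \right)}}{2} - \frac{y \cos{\left(y \right)}}{2} + 2 \sin{\left(y \right)} + 3 \cos{\left(y \right)}, which is not 0.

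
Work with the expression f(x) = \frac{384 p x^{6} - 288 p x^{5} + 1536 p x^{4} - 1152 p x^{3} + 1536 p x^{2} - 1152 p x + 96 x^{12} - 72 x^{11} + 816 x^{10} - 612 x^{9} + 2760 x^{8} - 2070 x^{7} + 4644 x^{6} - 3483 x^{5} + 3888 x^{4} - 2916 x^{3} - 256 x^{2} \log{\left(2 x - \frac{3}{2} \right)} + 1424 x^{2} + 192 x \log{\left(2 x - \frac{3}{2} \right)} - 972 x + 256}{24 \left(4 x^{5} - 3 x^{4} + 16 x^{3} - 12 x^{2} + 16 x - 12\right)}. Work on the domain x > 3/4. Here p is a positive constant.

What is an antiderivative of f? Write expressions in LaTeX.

Recover f(x) by differentiating a candidate F(x); any mismatch rules it out.
Check: d/dx[\frac{768 p x^{2} \left(x^{2} + 2\right) + 3 \left(- 2 x^{2} - 3\right)^{4} \left(x^{2} + 2\right) + 512 \log{\left(2 x - \frac{3}{2} \right)}}{384 \left(x^{2} + 2\right)}] = \frac{384 p x^{6} - 288 p x^{5} + 1536 p x^{4} - 1152 p x^{3} + 1536 p x^{2} - 1152 p x + 96 x^{12} - 72 x^{11} + 816 x^{10} - 612 x^{9} + 2760 x^{8} - 2070 x^{7} + 4644 x^{6} - 3483 x^{5} + 3888 x^{4} - 2916 x^{3} - 256 x^{2} \log{\left(2 x - \frac{3}{2} \right)} + 1424 x^{2} + 192 x \log{\left(2 x - \frac{3}{2} \right)} - 972 x + 256}{96 x^{5} - 72 x^{4} + 384 x^{3} - 288 x^{2} + 384 x - 288}, which equals f(x).

An antiderivative is F(x) = \frac{768 p x^{2} \left(x^{2} + 2\right) + 3 \left(- 2 x^{2} - 3\right)^{4} \left(x^{2} + 2\right) + 512 \log{\left(2 x - \frac{3}{2} \right)}}{384 \left(x^{2} + 2\right)}.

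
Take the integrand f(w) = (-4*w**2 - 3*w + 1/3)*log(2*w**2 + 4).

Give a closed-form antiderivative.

An antiderivative is F(w) = -4*w**3*log(2*w**2 + 4)/3 + 8*w**3/9 - 3*w**2*log(2*w**2 + 4)/2 + 3*w**2/2 + w*log(2*w**2 + 4)/3 - 6*w - 3*log(w**2 + 2) + 6*sqrt(2)*atan(sqrt(2)*w/2).

Check any antiderivative F(w) by computing F'(w) and comparing it with f(w).
Check: d/dw[-4*w**3*log(2*w**2 + 4)/3 + 8*w**3/9 - 3*w**2*log(2*w**2 + 4)/2 + 3*w**2/2 + w*log(2*w**2 + 4)/3 - 6*w - 3*log(w**2 + 2) + 6*sqrt(2)*atan(sqrt(2)*w/2)] = -4*w**2*log(w**2 + 2) - 4*w**2*log(2) - 3*w*log(w**2 + 2) - 3*w*log(2) + log(w**2 + 2)/3 + log(2)/3, which equals f(w).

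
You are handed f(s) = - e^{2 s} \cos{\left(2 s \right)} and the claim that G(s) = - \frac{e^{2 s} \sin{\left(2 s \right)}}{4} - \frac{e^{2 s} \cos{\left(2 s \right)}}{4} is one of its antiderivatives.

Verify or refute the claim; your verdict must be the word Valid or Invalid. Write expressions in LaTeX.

Valid. The derivative of G reproduces f.

d/ds[G] = - e^{2 s} \cos{\left(2 s \right)}
This equals f(s) exactly, so the claim holds.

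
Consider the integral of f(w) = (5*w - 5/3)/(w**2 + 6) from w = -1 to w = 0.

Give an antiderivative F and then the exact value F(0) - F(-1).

A candidate is checked by its d/dw: the result must match f(w).
F(w) = 5*log(w**2 + 6)/2 - 5*sqrt(6)*atan(sqrt(6)*w/6)/18 is an antiderivative of f.
Check: d/dw[5*log(w**2 + 6)/2 - 5*sqrt(6)*atan(sqrt(6)*w/6)/18] = (15*w - 5)/(3*w**2 + 18), which equals f(w).
F(0) = 5*log(6)/2; F(-1) = 5*sqrt(6)*atan(sqrt(6)/6)/18 + 5*log(7)/2.
Integral = F(0) - F(-1) = -5*log(7)/2 - 5*sqrt(6)*atan(sqrt(6)/6)/18 + 5*log(6)/2.

Antiderivative: F(w) = 5*log(w**2 + 6)/2 - 5*sqrt(6)*atan(sqrt(6)*w/6)/18; value = -5*log(7)/2 - 5*sqrt(6)*atan(sqrt(6)/6)/18 + 5*log(6)/2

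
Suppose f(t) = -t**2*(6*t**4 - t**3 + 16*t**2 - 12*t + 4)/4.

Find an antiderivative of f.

Recover f(t) by differentiating a candidate F(t); any mismatch rules it out.
Check: d/dt[t**3*(-180*t**4 + 35*t**3 - 672*t**2 + 630*t - 280)/840] = -3*t**6/2 + t**5/4 - 4*t**4 + 3*t**3 - t**2, which equals f(t).

An antiderivative is F(t) = t**3*(-180*t**4 + 35*t**3 - 672*t**2 + 630*t - 280)/840.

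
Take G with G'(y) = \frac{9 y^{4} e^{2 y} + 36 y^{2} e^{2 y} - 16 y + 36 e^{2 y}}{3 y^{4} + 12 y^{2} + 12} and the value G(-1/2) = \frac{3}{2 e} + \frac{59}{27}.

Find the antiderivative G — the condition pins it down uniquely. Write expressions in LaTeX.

Differentiate the proposed G(y) back; it has to land on the given G'(y).
A general antiderivative is \frac{3 e^{2 y}}{2} + \frac{4}{3 \left(\frac{y^{2}}{2} + 1\right)} + C.
The condition gives C = \frac{3}{2 e} + \frac{59}{27} - (\frac{3}{2 e} + \frac{32}{27}) = 1.
So G(y) = \frac{3 e^{2 y}}{2} + 1 + \frac{4}{\frac{3 y^{2}}{2} + 3}.
Check: d/dy[\frac{3 e^{2 y}}{2} + 1 + \frac{4}{\frac{3 y^{2}}{2} + 3}] = \frac{9 y^{4} e^{2 y} + 36 y^{2} e^{2 y} - 16 y + 36 e^{2 y}}{3 y^{4} + 12 y^{2} + 12} = G'(y).

G(y) = \frac{3 e^{2 y}}{2} + 1 + \frac{4}{\frac{3 y^{2}}{2} + 3}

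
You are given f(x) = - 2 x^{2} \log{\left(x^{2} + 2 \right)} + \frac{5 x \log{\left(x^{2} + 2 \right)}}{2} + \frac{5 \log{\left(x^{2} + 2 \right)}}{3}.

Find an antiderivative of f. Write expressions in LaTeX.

The integrand splits into summands that can be handled one at a time.
Check: d/dx[- \frac{2 x^{3} \log{\left(x^{2} + 2 \right)}}{3} + \frac{4 x^{3}}{9} + \frac{5 x^{2} \log{\left(x^{2} + 2 \right)}}{4} - \frac{5 x^{2}}{4} + \frac{5 x \log{\left(x^{2} + 2 \right)}}{3} - 6 x + \frac{5 \log{\left(x^{2} + 2 \right)}}{2} + 6 \sqrt{2} \operatorname{atan}{\left(\frac{\sqrt{2} x}{2} \right)}] = - 2 x^{2} \log{\left(x^{2} + 2 \right)} + \frac{5 x \log{\left(x^{2} + 2 \right)}}{2} + \frac{5 \log{\left(x^{2} + 2 \right)}}{3} = f(x).

An antiderivative is F(x) = - \frac{2 x^{3} \log{\left(x^{2} + 2 \right)}}{3} + \frac{4 x^{3}}{9} + \frac{5 x^{2} \log{\left(x^{2} + 2 \right)}}{4} - \frac{5 x^{2}}{4} + \frac{5 x \log{\left(x^{2} + 2 \right)}}{3} - 6 x + \frac{5 \log{\left(x^{2} + 2 \right)}}{2} + 6 \sqrt{2} \operatorname{atan}{\left(\frac{\sqrt{2} x}{2} \right)}.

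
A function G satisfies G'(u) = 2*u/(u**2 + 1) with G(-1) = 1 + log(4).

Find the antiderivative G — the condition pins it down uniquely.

G'(u) matches the chain-rule pattern g'(h)*h' with inner function h(u) = 2*u**2 + 2; substituting w = h(u) collapses the integral.
A general antiderivative is log(2*u**2 + 2) + C.
The condition gives C = 1 + log(4) - (log(4)) = 1.
So G(u) = log(2*u**2 + 2) + 1.
Check: d/du[log(2*u**2 + 2) + 1] = 2*u/(u**2 + 1) = G'(u).

G(u) = log(2*u**2 + 2) + 1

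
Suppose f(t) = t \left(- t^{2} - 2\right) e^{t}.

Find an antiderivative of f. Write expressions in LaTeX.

Recognize the product-rule pattern: f = u'v + uv' with u = - t^{3} + 3 t^{2} - 8 t + 8, v = e^{t}, so integration by parts undoes it.
Check: d/dt[\left(- t^{3} + 3 t^{2} - 8 t + 8\right) e^{t}] = - t^{3} e^{t} - 2 t e^{t}, which equals f(t).

An antiderivative is F(t) = \left(- t^{3} + 3 t^{2} - 8 t + 8\right) e^{t}.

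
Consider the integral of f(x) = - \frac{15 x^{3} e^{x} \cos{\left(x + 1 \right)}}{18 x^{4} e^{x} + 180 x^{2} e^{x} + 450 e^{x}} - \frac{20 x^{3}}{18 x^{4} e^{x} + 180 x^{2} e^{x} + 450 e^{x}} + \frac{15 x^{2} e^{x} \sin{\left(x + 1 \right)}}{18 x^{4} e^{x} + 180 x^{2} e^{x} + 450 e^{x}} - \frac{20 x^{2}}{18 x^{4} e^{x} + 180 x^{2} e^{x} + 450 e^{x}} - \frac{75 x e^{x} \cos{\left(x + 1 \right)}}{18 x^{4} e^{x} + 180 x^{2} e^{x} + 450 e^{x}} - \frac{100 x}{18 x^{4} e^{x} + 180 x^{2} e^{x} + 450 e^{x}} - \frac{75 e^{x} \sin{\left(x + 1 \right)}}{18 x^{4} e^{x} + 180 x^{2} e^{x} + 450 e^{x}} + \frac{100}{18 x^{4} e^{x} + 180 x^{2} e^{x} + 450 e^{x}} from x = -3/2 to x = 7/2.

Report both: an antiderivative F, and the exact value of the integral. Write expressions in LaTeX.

Integrate term by term and add the pieces.
F(x) = - \frac{5 x \left(3 e^{x} \sin{\left(x + 1 \right)} - 4\right) e^{- x}}{18 \left(x^{2} + 5\right)} is an antiderivative of f.
Check: d/dx[- \frac{5 x \left(3 e^{x} \sin{\left(x + 1 \right)} - 4\right) e^{- x}}{18 \left(x^{2} + 5\right)}] = \frac{- 15 x^{3} e^{x} \cos{\left(x + 1 \right)} - 20 x^{3} + 15 x^{2} e^{x} \sin{\left(x + 1 \right)} - 20 x^{2} - 75 x e^{x} \cos{\left(x + 1 \right)} - 100 x - 75 e^{x} \sin{\left(x + 1 \right)} + 100}{18 x^{4} e^{x} + 180 x^{2} e^{x} + 450 e^{x}}, which equals f(x).
F(7/2) = \frac{140}{621 e^{\frac{7}{2}}} - \frac{35 \sin{\left(\frac{9}{2} \right)}}{207}; F(-3/2) = - \frac{20 e^{\frac{3}{2}}}{87} - \frac{5 \sin{\left(\frac{1}{2} \right)}}{29}.
Integral = F(7/2) - F(-3/2) = \frac{140}{621 e^{\frac{7}{2}}} + \frac{5 \sin{\left(\frac{1}{2} \right)}}{29} - \frac{35 \sin{\left(\frac{9}{2} \right)}}{207} + \frac{20 e^{\frac{3}{2}}}{87}.

Antiderivative: F(x) = - \frac{5 x \left(3 e^{x} \sin{\left(x + 1 \right)} - 4\right) e^{- x}}{18 \left(x^{2} + 5\right)}; value = \frac{140}{621 e^{\frac{7}{2}}} + \frac{5 \sin{\left(\frac{1}{2} \right)}}{29} - \frac{35 \sin{\left(\frac{9}{2} \right)}}{207} + \frac{20 e^{\frac{3}{2}}}{87}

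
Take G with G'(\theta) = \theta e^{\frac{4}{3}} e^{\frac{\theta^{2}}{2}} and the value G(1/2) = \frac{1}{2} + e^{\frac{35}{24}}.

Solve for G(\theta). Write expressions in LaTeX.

G'(\theta) matches the chain-rule pattern g'(h)*h' with inner function h(\theta) = \frac{\theta^{2}}{2} + \frac{4}{3}; substituting u = h(\theta) collapses the integral.
A general antiderivative is e^{\frac{\theta^{2}}{2} + \frac{4}{3}} + C.
The condition gives C = \frac{1}{2} + e^{\frac{35}{24}} - (e^{\frac{35}{24}}) = \frac{1}{2}.
So G(\theta) = e^{\frac{\theta^{2}}{2} + \frac{4}{3}} + \frac{1}{2}.
Check: d/d\theta[e^{\frac{\theta^{2}}{2} + \frac{4}{3}} + \frac{1}{2}] = \theta e^{\frac{4}{3}} e^{\frac{\theta^{2}}{2}} = G'(\theta).

G(\theta) = e^{\frac{\theta^{2}}{2} + \frac{4}{3}} + \frac{1}{2}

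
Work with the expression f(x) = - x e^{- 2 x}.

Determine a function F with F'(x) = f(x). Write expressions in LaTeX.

Recognize the product-rule pattern: f = u'v + uv' with u = \frac{x}{2} + \frac{1}{4}, v = e^{- 2 x}, so integration by parts undoes it.
Check: d/dx[\frac{\left(2 x + 1\right) e^{- 2 x}}{4}] = - x e^{- 2 x} = f(x).

An antiderivative is F(x) = \frac{\left(2 x + 1\right) e^{- 2 x}}{4}.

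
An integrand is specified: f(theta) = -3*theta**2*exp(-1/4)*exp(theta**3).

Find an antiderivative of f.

f matches the chain-rule pattern g'(h)*h' with inner function h(theta) = theta**3 - 1/4; substituting u = h(theta) collapses the integral.
Check: d/dtheta[-exp(theta**3 - 1/4)] = -3*theta**2*exp(-1/4)*exp(theta**3) = f(theta).

An antiderivative is F(theta) = -exp(theta**3 - 1/4).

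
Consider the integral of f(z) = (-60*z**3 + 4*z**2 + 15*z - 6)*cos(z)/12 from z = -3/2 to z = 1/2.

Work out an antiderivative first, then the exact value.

Antiderivative: F(z) = -5*z**3*sin(z) + z**2*sin(z)/3 - 15*z**2*cos(z) + 125*z*sin(z)/4 + 2*z*cos(z)/3 - 7*sin(z)/6 + 125*cos(z)/4; value = -365*sin(3/2)/12 + 7*cos(3/2)/2 + 167*sin(1/2)/12 + 167*cos(1/2)/6

Any candidate F(z) must reproduce f(z) exactly when differentiated.
F(z) = -5*z**3*sin(z) + z**2*sin(z)/3 - 15*z**2*cos(z) + 125*z*sin(z)/4 + 2*z*cos(z)/3 - 7*sin(z)/6 + 125*cos(z)/4 is an antiderivative of f.
Check: d/dz[-5*z**3*sin(z) + z**2*sin(z)/3 - 15*z**2*cos(z) + 125*z*sin(z)/4 + 2*z*cos(z)/3 - 7*sin(z)/6 + 125*cos(z)/4] = -5*z**3*cos(z) + z**2*cos(z)/3 + 5*z*cos(z)/4 - cos(z)/2, which equals f(z).
F(1/2) = 167*sin(1/2)/12 + 167*cos(1/2)/6; F(-3/2) = -7*cos(3/2)/2 + 365*sin(3/2)/12.
Integral = F(1/2) - F(-3/2) = -365*sin(3/2)/12 + 7*cos(3/2)/2 + 167*sin(1/2)/12 + 167*cos(1/2)/6.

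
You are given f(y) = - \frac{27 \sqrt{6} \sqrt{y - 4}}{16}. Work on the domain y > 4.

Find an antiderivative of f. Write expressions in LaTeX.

An antiderivative is F(y) = - \frac{3 \left(\frac{3 y}{2} - 6\right)^{\frac{3}{2}}}{2}.

A candidate is checked by its d/dy: the result must match f(y).
Check: d/dy[- \frac{3 \left(\frac{3 y}{2} - 6\right)^{\frac{3}{2}}}{2}] = - \frac{27 \sqrt{6} \sqrt{y - 4}}{16} = f(y).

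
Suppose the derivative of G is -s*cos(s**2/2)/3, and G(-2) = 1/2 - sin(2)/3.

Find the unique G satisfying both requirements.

G(s) = (3 - 2*sin(s**2/2))/6

The substitution u = s**2/2 works: G'(s) is exactly (dG/du)*(du/ds) for that inner function.
A general antiderivative is -sin(s**2/2)/3 + C.
The condition gives C = 1/2 - sin(2)/3 - (-sin(2)/3) = 1/2.
So G(s) = (3 - 2*sin(s**2/2))/6.
Check: d/ds[(3 - 2*sin(s**2/2))/6] = -s*cos(s**2/2)/3 = G'(s).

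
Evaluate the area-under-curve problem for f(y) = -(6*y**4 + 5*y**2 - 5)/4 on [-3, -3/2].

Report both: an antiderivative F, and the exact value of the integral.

Antiderivative: F(y) = -3*y**5/10 - 5*y**3/12 + 5*y/4; value = -25149/320

Since d/dy undoes antidifferentiation here, F'(y) = f(y) is required of F(y).
F(y) = -3*y**5/10 - 5*y**3/12 + 5*y/4 is an antiderivative of f.
Check: d/dy[-3*y**5/10 - 5*y**3/12 + 5*y/4] = -3*y**4/2 - 5*y**2/4 + 5/4, which equals f(y).
F(-3/2) = 579/320; F(-3) = 402/5.
Integral = F(-3/2) - F(-3) = -25149/320.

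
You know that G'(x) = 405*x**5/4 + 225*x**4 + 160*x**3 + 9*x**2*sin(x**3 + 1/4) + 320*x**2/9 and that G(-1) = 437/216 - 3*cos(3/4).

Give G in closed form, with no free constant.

The integrand splits into summands that can be handled one at a time.
A general antiderivative is 5*(3*x**2/2 + 4*x/3)**3 - 3*cos(x**3 + 1/4) + C.
The condition gives C = 437/216 - 3*cos(3/4) - (5/216 - 3*cos(3/4)) = 2.
So G(x) = (5*x**3*(9*x + 8)**3 - 648*cos(x**3 + 1/4) + 432)/216.
Check: d/dx[(5*x**3*(9*x + 8)**3 - 648*cos(x**3 + 1/4) + 432)/216] = 405*x**5/4 + 225*x**4 + 160*x**3 + 9*x**2*sin(x**3 + 1/4) + 320*x**2/9 = G'(x).

G(x) = (5*x**3*(9*x + 8)**3 - 648*cos(x**3 + 1/4) + 432)/216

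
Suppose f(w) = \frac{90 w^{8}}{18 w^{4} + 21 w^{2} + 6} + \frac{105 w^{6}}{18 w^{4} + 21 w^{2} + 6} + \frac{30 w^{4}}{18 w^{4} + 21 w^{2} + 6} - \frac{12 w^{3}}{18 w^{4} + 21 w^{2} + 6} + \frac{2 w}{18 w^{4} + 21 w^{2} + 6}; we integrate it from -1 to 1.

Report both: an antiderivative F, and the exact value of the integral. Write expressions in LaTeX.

The integrand splits into summands that can be handled one at a time.
F(w) = \frac{3 w^{5} - 5 \log{\left(\frac{3 w^{2}}{2} + 1 \right)} + 4 \log{\left(4 w^{2} + 2 \right)} + 6}{3} is an antiderivative of f.
Check: d/dw[\frac{3 w^{5} - 5 \log{\left(\frac{3 w^{2}}{2} + 1 \right)} + 4 \log{\left(4 w^{2} + 2 \right)} + 6}{3}] = \frac{90 w^{8} + 105 w^{6} + 30 w^{4} - 12 w^{3} + 2 w}{18 w^{4} + 21 w^{2} + 6}, which equals f(w).
F(1) = - \frac{5 \log{\left(\frac{5}{2} \right)}}{3} + \frac{4 \log{\left(6 \right)}}{3} + 3; F(-1) = - \frac{5 \log{\left(\frac{5}{2} \right)}}{3} + 1 + \frac{4 \log{\left(6 \right)}}{3}.
Integral = F(1) - F(-1) = 2.

Antiderivative: F(w) = \frac{3 w^{5} - 5 \log{\left(\frac{3 w^{2}}{2} + 1 \right)} + 4 \log{\left(4 w^{2} + 2 \right)} + 6}{3}; value = 2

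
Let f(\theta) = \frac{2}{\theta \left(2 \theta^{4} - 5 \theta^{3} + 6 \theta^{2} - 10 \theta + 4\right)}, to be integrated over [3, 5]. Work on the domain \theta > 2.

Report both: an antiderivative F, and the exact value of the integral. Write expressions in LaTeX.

The denominator factors as \theta \left(\theta - 2\right) \left(2 \theta - 1\right) \left(\theta^{2} + 2\right); partial fractions split f into directly integrable pieces: \frac{\theta + 5}{27 \left(\theta^{2} + 2\right)} - \frac{32}{27 \left(2 \theta - 1\right)} + \frac{1}{18 \left(\theta - 2\right)} + \frac{1}{2 \theta}.
F(\theta) = \frac{\log{\left(\theta \right)}}{2} + \frac{\log{\left(\theta - 2 \right)}}{18} - \frac{16 \log{\left(\theta - \frac{1}{2} \right)}}{27} + \frac{\log{\left(\theta^{2} + 2 \right)}}{54} + \frac{5 \sqrt{2} \operatorname{atan}{\left(\frac{\sqrt{2} \theta}{2} \right)}}{54} is an antiderivative of f.
Check: d/d\theta[\frac{\log{\left(\theta \right)}}{2} + \frac{\log{\left(\theta - 2 \right)}}{18} - \frac{16 \log{\left(\theta - \frac{1}{2} \right)}}{27} + \frac{\log{\left(\theta^{2} + 2 \right)}}{54} + \frac{5 \sqrt{2} \operatorname{atan}{\left(\frac{\sqrt{2} \theta}{2} \right)}}{54}] = \frac{2}{2 \theta^{5} - 5 \theta^{4} + 6 \theta^{3} - 10 \theta^{2} + 4 \theta}, which equals f(\theta).
F(5) = - \frac{16 \log{\left(\frac{9}{2} \right)}}{27} + \frac{\log{\left(27 \right)}}{54} + \frac{\log{\left(3 \right)}}{18} + \frac{5 \sqrt{2} \operatorname{atan}{\left(\frac{5 \sqrt{2}}{2} \right)}}{54} + \frac{\log{\left(5 \right)}}{2}; F(3) = - \frac{16 \log{\left(\frac{5}{2} \right)}}{27} + \frac{\log{\left(11 \right)}}{54} + \frac{5 \sqrt{2} \operatorname{atan}{\left(\frac{3 \sqrt{2}}{2} \right)}}{54} + \frac{\log{\left(3 \right)}}{2}.
Integral = F(5) - F(3) = - \frac{16 \log{\left(\frac{9}{2} \right)}}{27} - \frac{4 \log{\left(3 \right)}}{9} - \frac{5 \sqrt{2} \operatorname{atan}{\left(\frac{3 \sqrt{2}}{2} \right)}}{54} - \frac{\log{\left(11 \right)}}{54} + \frac{\log{\left(27 \right)}}{54} + \frac{5 \sqrt{2} \operatorname{atan}{\left(\frac{5 \sqrt{2}}{2} \right)}}{54} + \frac{16 \log{\left(\frac{5}{2} \right)}}{27} + \frac{\log{\left(5 \right)}}{2}.

Antiderivative: F(\theta) = \frac{\log{\left(\theta \right)}}{2} + \frac{\log{\left(\theta - 2 \right)}}{18} - \frac{16 \log{\left(\theta - \frac{1}{2} \right)}}{27} + \frac{\log{\left(\theta^{2} + 2 \right)}}{54} + \frac{5 \sqrt{2} \operatorname{atan}{\left(\frac{\sqrt{2} \theta}{2} \right)}}{54}; value = - \frac{16 \log{\left(\frac{9}{2} \right)}}{27} - \frac{4 \log{\left(3 \right)}}{9} - \frac{5 \sqrt{2} \operatorname{atan}{\left(\frac{3 \sqrt{2}}{2} \right)}}{54} - \frac{\log{\left(11 \right)}}{54} + \frac{\log{\left(27 \right)}}{54} + \frac{5 \sqrt{2} \operatorname{atan}{\left(\frac{5 \sqrt{2}}{2} \right)}}{54} + \frac{16 \log{\left(\frac{5}{2} \right)}}{27} + \frac{\log{\left(5 \right)}}{2}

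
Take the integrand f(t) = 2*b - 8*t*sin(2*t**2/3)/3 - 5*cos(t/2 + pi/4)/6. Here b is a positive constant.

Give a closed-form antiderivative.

An antiderivative is F(t) = (6*b*t - 5*sin(t/2 + pi/4) + 6*cos(2*t**2/3))/3.

The integrand splits into summands that can be handled one at a time.
Check: d/dt[(6*b*t - 5*sin(t/2 + pi/4) + 6*cos(2*t**2/3))/3] = 2*b - 8*t*sin(2*t**2/3)/3 - 5*cos(t/2 + pi/4)/6 = f(t).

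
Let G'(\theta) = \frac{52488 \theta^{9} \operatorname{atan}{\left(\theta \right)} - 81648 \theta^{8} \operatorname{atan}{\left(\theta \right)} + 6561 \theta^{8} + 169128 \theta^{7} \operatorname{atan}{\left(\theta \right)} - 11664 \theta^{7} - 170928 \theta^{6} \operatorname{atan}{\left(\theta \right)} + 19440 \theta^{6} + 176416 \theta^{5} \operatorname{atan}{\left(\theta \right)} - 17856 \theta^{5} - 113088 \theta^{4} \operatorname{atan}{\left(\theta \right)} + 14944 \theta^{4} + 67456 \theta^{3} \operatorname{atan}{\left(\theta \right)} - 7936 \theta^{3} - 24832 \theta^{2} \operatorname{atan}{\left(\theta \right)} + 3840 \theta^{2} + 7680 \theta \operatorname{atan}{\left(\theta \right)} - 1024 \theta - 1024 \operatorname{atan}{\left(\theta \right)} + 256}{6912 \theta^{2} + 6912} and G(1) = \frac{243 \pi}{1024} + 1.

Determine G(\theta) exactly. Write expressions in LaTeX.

Recognize the product-rule pattern: G'(\theta) = u'v + uv' with u = \frac{3 \left(\frac{3 \theta^{2}}{2} - \frac{2 \theta}{3} + \frac{2}{3}\right)^{4}}{16}, v = \operatorname{atan}{\left(\theta \right)}, so integration by parts undoes it.
A general antiderivative is \frac{3 \left(\frac{3 \theta^{2}}{2} - \frac{2 \theta}{3} + \frac{2}{3}\right)^{4} \operatorname{atan}{\left(\theta \right)}}{16} + C.
The condition gives C = \frac{243 \pi}{1024} + 1 - (\frac{243 \pi}{1024}) = 1.
So G(\theta) = \frac{3 \left(\frac{3 \theta^{2}}{2} - \frac{2 \theta}{3} + \frac{2}{3}\right)^{4} \operatorname{atan}{\left(\theta \right)}}{16} + 1.
Check: d/d\theta[\frac{3 \left(\frac{3 \theta^{2}}{2} - \frac{2 \theta}{3} + \frac{2}{3}\right)^{4} \operatorname{atan}{\left(\theta \right)}}{16} + 1] = \frac{52488 \theta^{9} \operatorname{atan}{\left(\theta \right)} - 81648 \theta^{8} \operatorname{atan}{\left(\theta \right)} + 6561 \theta^{8} + 169128 \theta^{7} \operatorname{atan}{\left(\theta \right)} - 11664 \theta^{7} - 170928 \theta^{6} \operatorname{atan}{\left(\theta \right)} + 19440 \theta^{6} + 176416 \theta^{5} \operatorname{atan}{\left(\theta \right)} - 17856 \theta^{5} - 113088 \theta^{4} \operatorname{atan}{\left(\theta \right)} + 14944 \theta^{4} + 67456 \theta^{3} \operatorname{atan}{\left(\theta \right)} - 7936 \theta^{3} - 24832 \theta^{2} \operatorname{atan}{\left(\theta \right)} + 3840 \theta^{2} + 7680 \theta \operatorname{atan}{\left(\theta \right)} - 1024 \theta - 1024 \operatorname{atan}{\left(\theta \right)} + 256}{6912 \theta^{2} + 6912} = G'(\theta).

G(\theta) = \frac{3 \left(\frac{3 \theta^{2}}{2} - \frac{2 \theta}{3} + \frac{2}{3}\right)^{4} \operatorname{atan}{\left(\theta \right)}}{16} + 1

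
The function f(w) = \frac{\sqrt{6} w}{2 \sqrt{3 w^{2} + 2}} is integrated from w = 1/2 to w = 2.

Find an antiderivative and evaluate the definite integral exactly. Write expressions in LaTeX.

The substitution u = \frac{w^{2}}{2} + \frac{1}{3} works: f is exactly (dF/du)*(du/dw) for that inner function.
F(w) = \sqrt{\frac{w^{2}}{2} + \frac{1}{3}} is an antiderivative of f.
Check: d/dw[\sqrt{\frac{w^{2}}{2} + \frac{1}{3}}] = \frac{\sqrt{6} w}{2 \sqrt{3 w^{2} + 2}} = f(w).
F(2) = \frac{\sqrt{21}}{3}; F(1/2) = \frac{\sqrt{66}}{12}.
Integral = F(2) - F(1/2) = - \frac{\sqrt{66}}{12} + \frac{\sqrt{21}}{3}.

Antiderivative: F(w) = \sqrt{\frac{w^{2}}{2} + \frac{1}{3}}; value = - \frac{\sqrt{66}}{12} + \frac{\sqrt{21}}{3}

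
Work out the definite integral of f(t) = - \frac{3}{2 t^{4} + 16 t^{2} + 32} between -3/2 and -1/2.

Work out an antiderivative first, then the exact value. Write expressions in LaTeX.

An antiderivative F(t) passes only if d/dt[F] lands on f(t) exactly.
F(t) = - \frac{3 t}{16 t^{2} + 64} - \frac{3 \operatorname{atan}{\left(\frac{t}{2} \right)}}{32} is an antiderivative of f.
Check: d/dt[- \frac{3 t}{16 t^{2} + 64} - \frac{3 \operatorname{atan}{\left(\frac{t}{2} \right)}}{32}] = - \frac{3}{2 t^{4} + 16 t^{2} + 32} = f(t).
F(-1/2) = \frac{3}{136} + \frac{3 \operatorname{atan}{\left(\frac{1}{4} \right)}}{32}; F(-3/2) = \frac{9}{200} + \frac{3 \operatorname{atan}{\left(\frac{3}{4} \right)}}{32}.
Integral = F(-1/2) - F(-3/2) = - \frac{3 \operatorname{atan}{\left(\frac{3}{4} \right)}}{32} - \frac{39}{1700} + \frac{3 \operatorname{atan}{\left(\frac{1}{4} \right)}}{32}.

Antiderivative: F(t) = - \frac{3 t}{16 t^{2} + 64} - \frac{3 \operatorname{atan}{\left(\frac{t}{2} \right)}}{32}; value = - \frac{3 \operatorname{atan}{\left(\frac{3}{4} \right)}}{32} - \frac{39}{1700} + \frac{3 \operatorname{atan}{\left(\frac{1}{4} \right)}}{32}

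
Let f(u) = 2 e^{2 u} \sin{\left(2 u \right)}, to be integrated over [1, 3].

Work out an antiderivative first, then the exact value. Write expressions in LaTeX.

An antiderivative F(u) passes only if d/du[F] lands on f(u) exactly.
F(u) = \frac{\left(\sin{\left(2 u \right)} - \cos{\left(2 u \right)}\right) e^{2 u}}{2} is an antiderivative of f.
Check: d/du[\frac{\left(\sin{\left(2 u \right)} - \cos{\left(2 u \right)}\right) e^{2 u}}{2}] = 2 e^{2 u} \sin{\left(2 u \right)} = f(u).
F(3) = - \frac{e^{6} \cos{\left(6 \right)}}{2} + \frac{e^{6} \sin{\left(6 \right)}}{2}; F(1) = - \frac{e^{2} \cos{\left(2 \right)}}{2} + \frac{e^{2} \sin{\left(2 \right)}}{2}.
Integral = F(3) - F(1) = - \frac{e^{6} \cos{\left(6 \right)}}{2} + \frac{e^{6} \sin{\left(6 \right)}}{2} - \frac{e^{2} \sin{\left(2 \right)}}{2} + \frac{e^{2} \cos{\left(2 \right)}}{2}.

Antiderivative: F(u) = \frac{\left(\sin{\left(2 u \right)} - \cos{\left(2 u \right)}\right) e^{2 u}}{2}; value = - \frac{e^{6} \cos{\left(6 \right)}}{2} + \frac{e^{6} \sin{\left(6 \right)}}{2} - \frac{e^{2} \sin{\left(2 \right)}}{2} + \frac{e^{2} \cos{\left(2 \right)}}{2}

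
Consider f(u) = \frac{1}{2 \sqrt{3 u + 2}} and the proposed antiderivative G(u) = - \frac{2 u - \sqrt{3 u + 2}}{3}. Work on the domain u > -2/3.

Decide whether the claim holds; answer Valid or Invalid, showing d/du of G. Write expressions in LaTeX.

Invalid: d/du[G] - f = - \frac{2}{3}, which is not 0.

d/du[G] = \frac{3 - 4 \sqrt{3 u + 2}}{6 \sqrt{3 u + 2}}
d/du[G] - f(u) = - \frac{2}{3} != 0.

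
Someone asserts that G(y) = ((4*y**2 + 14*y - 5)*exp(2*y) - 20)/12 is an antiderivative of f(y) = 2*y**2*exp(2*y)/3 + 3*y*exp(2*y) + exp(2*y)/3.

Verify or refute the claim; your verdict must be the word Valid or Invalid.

d/dy[G] = 2*y**2*exp(2*y)/3 + 3*y*exp(2*y) + exp(2*y)/3
This equals f(y) exactly, so the claim holds.

Valid - the claim checks out under differentiation.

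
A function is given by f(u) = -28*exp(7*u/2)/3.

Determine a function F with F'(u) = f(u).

Whatever form F(u) takes, F'(u) = f(u) is non-negotiable.
Check: d/du[-8*exp(7*u/2)/3] = -28*exp(7*u/2)/3 = f(u).

An antiderivative is F(u) = -8*exp(7*u/2)/3.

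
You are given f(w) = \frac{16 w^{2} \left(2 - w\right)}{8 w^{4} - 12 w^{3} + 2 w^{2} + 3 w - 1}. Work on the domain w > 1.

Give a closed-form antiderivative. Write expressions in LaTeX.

An antiderivative is F(w) = \frac{64 w \log{\left(w - 1 \right)} - 78 w \log{\left(w - \frac{1}{2} \right)} - 10 w \log{\left(w + \frac{1}{2} \right)} - 32 \log{\left(w - 1 \right)} + 39 \log{\left(w - \frac{1}{2} \right)} + 5 \log{\left(w + \frac{1}{2} \right)} + 18}{12 w - 6}.

The denominator factors as \left(w - 1\right) \left(2 w - 1\right)^{2} \left(2 w + 1\right); partial fractions split f into directly integrable pieces: - \frac{5}{3 \left(2 w + 1\right)} - \frac{13}{2 w - 1} - \frac{6}{\left(2 w - 1\right)^{2}} + \frac{16}{3 \left(w - 1\right)}.
Check: d/dw[\frac{64 w \log{\left(w - 1 \right)} - 78 w \log{\left(w - \frac{1}{2} \right)} - 10 w \log{\left(w + \frac{1}{2} \right)} - 32 \log{\left(w - 1 \right)} + 39 \log{\left(w - \frac{1}{2} \right)} + 5 \log{\left(w + \frac{1}{2} \right)} + 18}{12 w - 6}] = \frac{- 16 w^{3} + 32 w^{2}}{8 w^{4} - 12 w^{3} + 2 w^{2} + 3 w - 1}, which equals f(w).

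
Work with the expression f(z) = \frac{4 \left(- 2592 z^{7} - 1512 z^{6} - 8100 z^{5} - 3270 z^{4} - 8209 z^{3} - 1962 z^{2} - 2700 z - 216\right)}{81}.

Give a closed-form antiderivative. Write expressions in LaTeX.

f matches the chain-rule pattern g'(h)*h' with inner function h(z) = 2 z^{2} + \frac{z}{3} + 2; substituting u = h(z) collapses the integral.
Check: d/dz[- 16 z^{8} - \frac{32 z^{7}}{3} - \frac{200 z^{6}}{3} - \frac{872 z^{5}}{27} - \frac{8209 z^{4}}{81} - \frac{872 z^{3}}{27} - \frac{200 z^{2}}{3} - \frac{32 z}{3}] = - 128 z^{7} - \frac{224 z^{6}}{3} - 400 z^{5} - \frac{4360 z^{4}}{27} - \frac{32836 z^{3}}{81} - \frac{872 z^{2}}{9} - \frac{400 z}{3} - \frac{32}{3}, which equals f(z).

An antiderivative is F(z) = - 16 z^{8} - \frac{32 z^{7}}{3} - \frac{200 z^{6}}{3} - \frac{872 z^{5}}{27} - \frac{8209 z^{4}}{81} - \frac{872 z^{3}}{27} - \frac{200 z^{2}}{3} - \frac{32 z}{3}.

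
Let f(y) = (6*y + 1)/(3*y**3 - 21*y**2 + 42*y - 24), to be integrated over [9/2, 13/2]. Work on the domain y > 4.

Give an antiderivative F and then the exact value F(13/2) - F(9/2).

The denominator factors as 3*(y - 4)*(y - 2)*(y - 1); partial fractions split f into directly integrable pieces: 7/(9*(y - 1)) - 13/(6*(y - 2)) + 25/(18*(y - 4)).
F(y) = (25*log(y - 4) - 39*log(y - 2) + 14*log(y - 1))/18 is an antiderivative of f.
Check: d/dy[(25*log(y - 4) - 39*log(y - 2) + 14*log(y - 1))/18] = (6*y + 1)/(3*y**3 - 21*y**2 + 42*y - 24) = f(y).
F(13/2) = -13*log(9/2)/6 + 25*log(5/2)/18 + 7*log(11/2)/9; F(9/2) = -13*log(5/2)/6 - 25*log(2)/18 + 7*log(7/2)/9.
Integral = F(13/2) - F(9/2) = -13*log(9/2)/6 - 7*log(7/2)/9 + 25*log(2)/18 + 7*log(11/2)/9 + 32*log(5/2)/9.

Antiderivative: F(y) = (25*log(y - 4) - 39*log(y - 2) + 14*log(y - 1))/18; value = -13*log(9/2)/6 - 7*log(7/2)/9 + 25*log(2)/18 + 7*log(11/2)/9 + 32*log(5/2)/9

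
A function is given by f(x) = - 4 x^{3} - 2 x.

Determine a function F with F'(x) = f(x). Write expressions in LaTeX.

f matches the chain-rule pattern g'(h)*h' with inner function h(x) = x^{2} + \frac{1}{2}; substituting u = h(x) collapses the integral.
Check: d/dx[- \frac{\left(2 x^{2} + 1\right)^{2}}{4}] = - 4 x^{3} - 2 x = f(x).

An antiderivative is F(x) = - \frac{\left(2 x^{2} + 1\right)^{2}}{4}.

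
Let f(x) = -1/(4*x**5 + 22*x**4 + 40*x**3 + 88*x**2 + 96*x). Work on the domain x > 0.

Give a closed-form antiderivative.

Factor the denominator (2*x*(x + 4)*(2*x + 3)*(x**2 + 4)) and decompose: f = (x + 11)/(1000*(x**2 + 4)) + 8/(375*(2*x + 3)) - 1/(800*(x + 4)) - 1/(96*x); each piece integrates to a log, atan, or power term.
Check: d/dx[-log(x)/96 + 4*log(x + 3/2)/375 - log(x + 4)/800 + log(x**2 + 4)/2000 + 11*atan(x/2)/2000] = -1/(4*x**5 + 22*x**4 + 40*x**3 + 88*x**2 + 96*x) = f(x).

An antiderivative is F(x) = -log(x)/96 + 4*log(x + 3/2)/375 - log(x + 4)/800 + log(x**2 + 4)/2000 + 11*atan(x/2)/2000.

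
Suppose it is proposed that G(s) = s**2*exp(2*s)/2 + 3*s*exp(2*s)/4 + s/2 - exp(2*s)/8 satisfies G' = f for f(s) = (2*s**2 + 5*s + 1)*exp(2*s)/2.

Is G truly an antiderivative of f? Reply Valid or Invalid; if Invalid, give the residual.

d/ds[G] = s**2*exp(2*s) + 5*s*exp(2*s)/2 + exp(2*s)/2 + 1/2
d/ds[G] - f(s) = 1/2 != 0.

Invalid: d/ds[G] - f = 1/2, which is not 0.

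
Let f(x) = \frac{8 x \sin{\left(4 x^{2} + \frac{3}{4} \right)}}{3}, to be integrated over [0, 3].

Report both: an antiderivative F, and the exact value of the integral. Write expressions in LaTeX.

Antiderivative: F(x) = - \frac{\cos{\left(4 x^{2} + \frac{3}{4} \right)}}{3}; value = - \frac{\cos{\left(\frac{147}{4} \right)}}{3} + \frac{\cos{\left(\frac{3}{4} \right)}}{3}

The substitution u = 4 x^{2} + \frac{3}{4} works: f is exactly (dF/du)*(du/dx) for that inner function.
F(x) = - \frac{\cos{\left(4 x^{2} + \frac{3}{4} \right)}}{3} is an antiderivative of f.
Check: d/dx[- \frac{\cos{\left(4 x^{2} + \frac{3}{4} \right)}}{3}] = \frac{8 x \sin{\left(4 x^{2} + \frac{3}{4} \right)}}{3} = f(x).
F(3) = - \frac{\cos{\left(\frac{147}{4} \right)}}{3}; F(0) = - \frac{\cos{\left(\frac{3}{4} \right)}}{3}.
Integral = F(3) - F(0) = - \frac{\cos{\left(\frac{147}{4} \right)}}{3} + \frac{\cos{\left(\frac{3}{4} \right)}}{3}.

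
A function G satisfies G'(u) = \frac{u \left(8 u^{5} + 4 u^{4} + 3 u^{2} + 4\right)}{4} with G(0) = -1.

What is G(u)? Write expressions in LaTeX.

G(u) = \frac{96 u^{7} + 56 u^{6} + 63 u^{4} + 168 u^{2} - 336}{336}

Whatever form G(u) takes, its d/du must return the stated G'(u).
A general antiderivative is \frac{2 u^{7}}{7} + \frac{u^{6}}{6} + \frac{3 u^{4}}{16} + \frac{u^{2}}{2} + C.
The condition gives C = -1 - (0) = -1.
So G(u) = \frac{96 u^{7} + 56 u^{6} + 63 u^{4} + 168 u^{2} - 336}{336}.
Check: d/du[\frac{96 u^{7} + 56 u^{6} + 63 u^{4} + 168 u^{2} - 336}{336}] = 2 u^{6} + u^{5} + \frac{3 u^{3}}{4} + u, which equals G'(u).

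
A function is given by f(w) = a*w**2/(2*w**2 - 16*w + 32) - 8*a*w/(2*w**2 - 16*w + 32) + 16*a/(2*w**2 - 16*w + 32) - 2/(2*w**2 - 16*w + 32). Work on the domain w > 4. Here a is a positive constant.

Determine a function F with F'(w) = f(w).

An antiderivative is F(w) = a*w/2 + 1/(w - 4).

The integrand splits into summands that can be handled one at a time.
Check: d/dw[a*w/2 + 1/(w - 4)] = (a*w**2 - 8*a*w + 16*a - 2)/(2*w**2 - 16*w + 32), which equals f(w).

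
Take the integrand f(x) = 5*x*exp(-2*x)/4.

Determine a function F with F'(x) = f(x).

An antiderivative is F(x) = -5*(2*x + 1)*exp(-2*x)/16.

f has the shape u'v + uv' for u = -5*x/8 - 5/16 and v = exp(-2*x) — it is the derivative of the product u*v.
Check: d/dx[-5*(2*x + 1)*exp(-2*x)/16] = 5*x*exp(-2*x)/4 = f(x).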